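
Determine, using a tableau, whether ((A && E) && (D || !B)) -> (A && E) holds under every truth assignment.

Assume the negation and expand:
Initial set: {!(((A && E) && (D || !B)) -> (A && E))}.
!(((A && E) && (D || !B)) -> (A && E)): α-rule — add ((A && E) && (D || !B)), !(A && E).
((A && E) && (D || !B)): α-rule — add (A && E), (D || !B).
(A && E): α-rule — add A, E.
!(A && E): β-rule — branch into !A  //  !E.
  branch 1 (add !A):
    × closes — contains both A and !A.
  branch 2 (add !E):
    × closes — contains both E and !E.
All 2 branches close.
Every branch closed, so the negation is unsatisfiable and the formula is valid.

Valid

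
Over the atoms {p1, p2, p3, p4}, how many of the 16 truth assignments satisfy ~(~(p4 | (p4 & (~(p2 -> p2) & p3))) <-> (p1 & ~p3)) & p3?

4

Initial set: {(~(~(p4 | (p4 & (~(p2 -> p2) & p3))) <-> (p1 & ~p3)) & p3)}.
(~(~(p4 | (p4 & (~(p2 -> p2) & p3))) <-> (p1 & ~p3)) & p3): α-rule — add ~(~(p4 | (p4 & (~(p2 -> p2) & p3))) <-> (p1 & ~p3)), p3.
~(~(p4 | (p4 & (~(p2 -> p2) & p3))) <-> (p1 & ~p3)): β-rule — branch into ~(p4 | (p4 & (~(p2 -> p2) & p3))), ~(p1 & ~p3)  //  ~~(p4 | (p4 & (~(p2 -> p2) & p3))), (p1 & ~p3).
  branch 1 (add ~(p4 | (p4 & (~(p2 -> p2) & p3))), ~(p1 & ~p3)):
    ~(p4 | (p4 & (~(p2 -> p2) & p3))): α-rule — add ~p4, ~(p4 & (~(p2 -> p2) & p3)).
    ~(p1 & ~p3): β-rule — branch into ~p1  //  ~~p3.
      branch 1.1 (add ~p1):
        ~(p4 & (~(p2 -> p2) & p3)): β-rule — branch into ~p4  //  ~(~(p2 -> p2) & p3).
          branch 1.1.1 (add ~p4):
            ○ open, literals {p1=0, p3=1, p4=0}.
          branch 1.1.2 (add ~(~(p2 -> p2) & p3)):
            ~(~(p2 -> p2) & p3): β-rule — branch into ~~(p2 -> p2)  //  ~p3.
              branch 1.1.2.1 (add ~~(p2 -> p2)):
                ~~(p2 -> p2): β-rule — branch into ~p2  //  p2.
                  branch 1.1.2.1.1 (add ~p2):
                    ○ open, literals {p1=0, p2=0, p3=1, p4=0}.
                  branch 1.1.2.1.2 (add p2):
                    ○ open, literals {p1=0, p2=1, p3=1, p4=0}.
              branch 1.1.2.2 (add ~p3):
                × closes — contains both p3 and ~p3.
      branch 1.2 (add ~~p3):
        ~(p4 & (~(p2 -> p2) & p3)): β-rule — branch into ~p4  //  ~(~(p2 -> p2) & p3).
          branch 1.2.1 (add ~p4):
            ○ open, literals {p3=1, p4=0}.
          branch 1.2.2 (add ~(~(p2 -> p2) & p3)):
            ~(~(p2 -> p2) & p3): β-rule — branch into ~~(p2 -> p2)  //  ~p3.
              branch 1.2.2.1 (add ~~(p2 -> p2)):
                ~~(p2 -> p2): β-rule — branch into ~p2  //  p2.
                  branch 1.2.2.1.1 (add ~p2):
                    ○ open, literals {p2=0, p3=1, p4=0}.
                  branch 1.2.2.1.2 (add p2):
                    ○ open, literals {p2=1, p3=1, p4=0}.
              branch 1.2.2.2 (add ~p3):
                × closes — contains both p3 and ~p3.
  branch 2 (add ~~(p4 | (p4 & (~(p2 -> p2) & p3))), (p1 & ~p3)):
    (p1 & ~p3): α-rule — add p1, ~p3.
    × closes — contains both p3 and ~p3.
3 branches closed, 6 open.
Each open branch fixes some atoms; the unmentioned ones are free. Counting distinct full assignments: branch {p1=0, p3=1, p4=0} (p2) contributes 2 new; branch {p1=0, p2=0, p3=1, p4=0} (none free) contributes 0 new; branch {p1=0, p2=1, p3=1, p4=0} (none free) contributes 0 new; branch {p3=1, p4=0} (p1, p2) contributes 2 new; branch {p2=0, p3=1, p4=0} (p1) contributes 0 new; branch {p2=1, p3=1, p4=0} (p1) contributes 0 new. Total: 4.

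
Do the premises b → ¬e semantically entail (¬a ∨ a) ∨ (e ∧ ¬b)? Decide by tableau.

Initial set: {(b → ¬e); ¬((¬a ∨ a) ∨ (e ∧ ¬b))}.
¬((¬a ∨ a) ∨ (e ∧ ¬b)): α-rule — add ¬(¬a ∨ a), ¬(e ∧ ¬b).
¬(¬a ∨ a): α-rule — add ¬¬a, ¬a.
× closes — contains both a and ¬a.
All 1 branch closes.
Every branch closed, so the premises entail the conclusion.

Yes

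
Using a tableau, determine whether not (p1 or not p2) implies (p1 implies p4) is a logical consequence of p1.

Initial set: {p1; not (not (p1 or not p2) implies (p1 implies p4))}.
not (not (p1 or not p2) implies (p1 implies p4)): α-rule — add not (p1 or not p2), not (p1 implies p4).
not (p1 or not p2): α-rule — add not p1, not not p2.
× closes — contains both p1 and not p1.
All 1 branch closes.
Every branch closed, so the premises entail the conclusion.

Yes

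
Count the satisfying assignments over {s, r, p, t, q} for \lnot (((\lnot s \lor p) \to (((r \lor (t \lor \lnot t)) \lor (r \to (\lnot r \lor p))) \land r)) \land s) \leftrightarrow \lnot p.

Initial set: {(\lnot (((\lnot s \lor p) \to (((r \lor (t \lor \lnot t)) \lor (r \to (\lnot r \lor p))) \land r)) \land s) \leftrightarrow \lnot p)}.
(\lnot (((\lnot s \lor p) \to (((r \lor (t \lor \lnot t)) \lor (r \to (\lnot r \lor p))) \land r)) \land s) \leftrightarrow \lnot p): β-rule — branch into \lnot (((\lnot s \lor p) \to (((r \lor (t \lor \lnot t)) \lor (r \to (\lnot r \lor p))) \land r)) \land s), \lnot p  //  \lnot \lnot (((\lnot s \lor p) \to (((r \lor (t \lor \lnot t)) \lor (r \to (\lnot r \lor p))) \land r)) \land s), \lnot \lnot p.
  branch 1 (add \lnot (((\lnot s \lor p) \to (((r \lor (t \lor \lnot t)) \lor (r \to (\lnot r \lor p))) \land r)) \land s), \lnot p):
    \lnot (((\lnot s \lor p) \to (((r \lor (t \lor \lnot t)) \lor (r \to (\lnot r \lor p))) \land r)) \land s): β-rule — branch into \lnot ((\lnot s \lor p) \to (((r \lor (t \lor \lnot t)) \lor (r \to (\lnot r \lor p))) \land r))  //  \lnot s.
      branch 1.1 (add \lnot ((\lnot s \lor p) \to (((r \lor (t \lor \lnot t)) \lor (r \to (\lnot r \lor p))) \land r))):
        \lnot ((\lnot s \lor p) \to (((r \lor (t \lor \lnot t)) \lor (r \to (\lnot r \lor p))) \land r)): α-rule — add (\lnot s \lor p), \lnot (((r \lor (t \lor \lnot t)) \lor (r \to (\lnot r \lor p))) \land r).
        (\lnot s \lor p): β-rule — branch into \lnot s  //  p.
          branch 1.1.1 (add \lnot s):
            \lnot (((r \lor (t \lor \lnot t)) \lor (r \to (\lnot r \lor p))) \land r): β-rule — branch into \lnot ((r \lor (t \lor \lnot t)) \lor (r \to (\lnot r \lor p)))  //  \lnot r.
              branch 1.1.1.1 (add \lnot ((r \lor (t \lor \lnot t)) \lor (r \to (\lnot r \lor p)))):
                \lnot ((r \lor (t \lor \lnot t)) \lor (r \to (\lnot r \lor p))): α-rule — add \lnot (r \lor (t \lor \lnot t)), \lnot (r \to (\lnot r \lor p)).
                \lnot (r \lor (t \lor \lnot t)): α-rule — add \lnot r, \lnot (t \lor \lnot t).
                \lnot (r \to (\lnot r \lor p)): α-rule — add r, \lnot (\lnot r \lor p).
                × closes — contains both r and \lnot r.
              branch 1.1.1.2 (add \lnot r):
                ○ open, literals {p=0, r=0, s=0}.
          branch 1.1.2 (add p):
            × closes — contains both p and \lnot p.
      branch 1.2 (add \lnot s):
        ○ open, literals {p=0, s=0}.
  branch 2 (add \lnot \lnot (((\lnot s \lor p) \to (((r \lor (t \lor \lnot t)) \lor (r \to (\lnot r \lor p))) \land r)) \land s), \lnot \lnot p):
    \lnot \lnot (((\lnot s \lor p) \to (((r \lor (t \lor \lnot t)) \lor (r \to (\lnot r \lor p))) \land r)) \land s): α-rule — add ((\lnot s \lor p) \to (((r \lor (t \lor \lnot t)) \lor (r \to (\lnot r \lor p))) \land r)), s.
    ((\lnot s \lor p) \to (((r \lor (t \lor \lnot t)) \lor (r \to (\lnot r \lor p))) \land r)): β-rule — branch into \lnot (\lnot s \lor p)  //  (((r \lor (t \lor \lnot t)) \lor (r \to (\lnot r \lor p))) \land r).
      branch 2.1 (add \lnot (\lnot s \lor p)):
        \lnot (\lnot s \lor p): α-rule — add \lnot \lnot s, \lnot p.
        × closes — contains both p and \lnot p.
      branch 2.2 (add (((r \lor (t \lor \lnot t)) \lor (r \to (\lnot r \lor p))) \land r)):
        (((r \lor (t \lor \lnot t)) \lor (r \to (\lnot r \lor p))) \land r): α-rule — add ((r \lor (t \lor \lnot t)) \lor (r \to (\lnot r \lor p))), r.
        ((r \lor (t \lor \lnot t)) \lor (r \to (\lnot r \lor p))): β-rule — branch into (r \lor (t \lor \lnot t))  //  (r \to (\lnot r \lor p)).
          branch 2.2.1 (add (r \lor (t \lor \lnot t))):
            (r \lor (t \lor \lnot t)): β-rule — branch into r  //  (t \lor \lnot t).
              branch 2.2.1.1 (add r):
                ○ open, literals {p=1, r=1, s=1}.
              branch 2.2.1.2 (add (t \lor \lnot t)):
                (t \lor \lnot t): β-rule — branch into t  //  \lnot t.
                  branch 2.2.1.2.1 (add t):
                    ○ open, literals {p=1, r=1, s=1, t=1}.
                  branch 2.2.1.2.2 (add \lnot t):
                    ○ open, literals {p=1, r=1, s=1, t=0}.
          branch 2.2.2 (add (r \to (\lnot r \lor p))):
            (r \to (\lnot r \lor p)): β-rule — branch into \lnot r  //  (\lnot r \lor p).
              branch 2.2.2.1 (add \lnot r):
                × closes — contains both r and \lnot r.
              branch 2.2.2.2 (add (\lnot r \lor p)):
                (\lnot r \lor p): β-rule — branch into \lnot r  //  p.
                  branch 2.2.2.2.1 (add \lnot r):
                    × closes — contains both r and \lnot r.
                  branch 2.2.2.2.2 (add p):
                    ○ open, literals {p=1, r=1, s=1}.
5 branches closed, 6 open.
Each open branch fixes some atoms; the unmentioned ones are free. Counting distinct full assignments: branch {p=0, r=0, s=0} (t, q) contributes 4 new; branch {p=0, s=0} (r, t, q) contributes 4 new; branch {p=1, r=1, s=1} (t, q) contributes 4 new; branch {p=1, r=1, s=1, t=1} (q) contributes 0 new; branch {p=1, r=1, s=1, t=0} (q) contributes 0 new; branch {p=1, r=1, s=1} (t, q) contributes 0 new. Total: 12.

12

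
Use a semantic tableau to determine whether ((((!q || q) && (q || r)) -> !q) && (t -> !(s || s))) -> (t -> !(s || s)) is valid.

Valid

Assume the negation and expand:
Initial set: {F (((((!q || q) && (q || r)) -> !q) && (t -> !(s || s))) -> (t -> !(s || s)))}.
F (((((!q || q) && (q || r)) -> !q) && (t -> !(s || s))) -> (t -> !(s || s))): α-rule — add T ((((!q || q) && (q || r)) -> !q) && (t -> !(s || s))), F (t -> !(s || s)).
T ((((!q || q) && (q || r)) -> !q) && (t -> !(s || s))): α-rule — add T (((!q || q) && (q || r)) -> !q), T (t -> !(s || s)).
F (t -> !(s || s)): α-rule — add T t, F !(s || s).
T (((!q || q) && (q || r)) -> !q): β-rule — branch into F ((!q || q) && (q || r))  //  T !q.
  branch 1 (add F ((!q || q) && (q || r))):
    T (t -> !(s || s)): β-rule — branch into F t  //  T !(s || s).
      branch 1.1 (add F t):
        × closes — contains both t and !t.
      branch 1.2 (add T !(s || s)):
        T !(s || s): α-rule — add F s, F s.
        F !(s || s): β-rule — branch into T s  //  T s.
          branch 1.2.1 (add T s):
            × closes — contains both s and !s.
          branch 1.2.2 (add T s):
            × closes — contains both s and !s.
  branch 2 (add T !q):
    T (t -> !(s || s)): β-rule — branch into F t  //  T !(s || s).
      branch 2.1 (add F t):
        × closes — contains both t and !t.
      branch 2.2 (add T !(s || s)):
        T !(s || s): α-rule — add F s, F s.
        F !(s || s): β-rule — branch into T s  //  T s.
          branch 2.2.1 (add T s):
            × closes — contains both s and !s.
          branch 2.2.2 (add T s):
            × closes — contains both s and !s.
All 6 branches close.
Every branch closed, so the negation is unsatisfiable and the formula is valid.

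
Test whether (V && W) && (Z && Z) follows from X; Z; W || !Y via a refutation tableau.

No

Initial set: {T X; T Z; T (W || !Y); F ((V && W) && (Z && Z))}.
T (W || !Y): β-rule — branch into T W  //  T !Y.
  branch 1 (add T W):
    F ((V && W) && (Z && Z)): β-rule — branch into F (V && W)  //  F (Z && Z).
      branch 1.1 (add F (V && W)):
        F (V && W): β-rule — branch into F V  //  F W.
          branch 1.1.1 (add F V):
            ○ open, literals {V=0, W=1, X=1, Z=1}.
          branch 1.1.2 (add F W):
            × closes — contains both W and !W.
      branch 1.2 (add F (Z && Z)):
        F (Z && Z): β-rule — branch into F Z  //  F Z.
          branch 1.2.1 (add F Z):
            × closes — contains both Z and !Z.
          branch 1.2.2 (add F Z):
            × closes — contains both Z and !Z.
  branch 2 (add T !Y):
    F ((V && W) && (Z && Z)): β-rule — branch into F (V && W)  //  F (Z && Z).
      branch 2.1 (add F (V && W)):
        F (V && W): β-rule — branch into F V  //  F W.
          branch 2.1.1 (add F V):
            ○ open, literals {V=0, X=1, Y=0, Z=1}.
          branch 2.1.2 (add F W):
            ○ open, literals {W=0, X=1, Y=0, Z=1}.
      branch 2.2 (add F (Z && Z)):
        F (Z && Z): β-rule — branch into F Z  //  F Z.
          branch 2.2.1 (add F Z):
            × closes — contains both Z and !Z.
          branch 2.2.2 (add F Z):
            × closes — contains both Z and !Z.
5 branches closed, 3 open.
An open branch gives a countermodel: V=0, W=1, X=1, Z=1 (unmentioned atoms arbitrary); the premises hold there but the conclusion fails.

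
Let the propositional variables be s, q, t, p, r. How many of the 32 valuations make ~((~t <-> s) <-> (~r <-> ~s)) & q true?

Initial set: {(~((~t <-> s) <-> (~r <-> ~s)) & q)}.
(~((~t <-> s) <-> (~r <-> ~s)) & q): α-rule — add ~((~t <-> s) <-> (~r <-> ~s)), q.
~((~t <-> s) <-> (~r <-> ~s)): β-rule — branch into (~t <-> s), ~(~r <-> ~s)  //  ~(~t <-> s), (~r <-> ~s).
  branch 1 (add (~t <-> s), ~(~r <-> ~s)):
    (~t <-> s): β-rule — branch into ~t, s  //  ~~t, ~s.
      branch 1.1 (add ~t, s):
        ~(~r <-> ~s): β-rule — branch into ~r, ~~s  //  ~~r, ~s.
          branch 1.1.1 (add ~r, ~~s):
            ○ open, literals {q=T, r=F, s=T, t=F}.
          branch 1.1.2 (add ~~r, ~s):
            × closes — contains both s and ~s.
      branch 1.2 (add ~~t, ~s):
        ~(~r <-> ~s): β-rule — branch into ~r, ~~s  //  ~~r, ~s.
          branch 1.2.1 (add ~r, ~~s):
            × closes — contains both s and ~s.
          branch 1.2.2 (add ~~r, ~s):
            ○ open, literals {q=T, r=T, s=F, t=T}.
  branch 2 (add ~(~t <-> s), (~r <-> ~s)):
    ~(~t <-> s): β-rule — branch into ~t, ~s  //  ~~t, s.
      branch 2.1 (add ~t, ~s):
        (~r <-> ~s): β-rule — branch into ~r, ~s  //  ~~r, ~~s.
          branch 2.1.1 (add ~r, ~s):
            ○ open, literals {q=T, r=F, s=F, t=F}.
          branch 2.1.2 (add ~~r, ~~s):
            × closes — contains both s and ~s.
      branch 2.2 (add ~~t, s):
        (~r <-> ~s): β-rule — branch into ~r, ~s  //  ~~r, ~~s.
          branch 2.2.1 (add ~r, ~s):
            × closes — contains both s and ~s.
          branch 2.2.2 (add ~~r, ~~s):
            ○ open, literals {q=T, r=T, s=T, t=T}.
4 branches closed, 4 open.
Each open branch fixes some atoms; the unmentioned ones are free. Counting distinct full assignments: branch {q=T, r=F, s=T, t=F} (p) contributes 2 new; branch {q=T, r=T, s=F, t=T} (p) contributes 2 new; branch {q=T, r=F, s=F, t=F} (p) contributes 2 new; branch {q=T, r=T, s=T, t=T} (p) contributes 2 new. Total: 8.

8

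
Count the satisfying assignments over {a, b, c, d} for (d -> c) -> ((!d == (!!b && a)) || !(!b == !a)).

13

Initial set: {T ((d -> c) -> ((!d == (!!b && a)) || !(!b == !a)))}.
T ((d -> c) -> ((!d == (!!b && a)) || !(!b == !a))): β-rule — branch into F (d -> c)  //  T ((!d == (!!b && a)) || !(!b == !a)).
  branch 1 (add F (d -> c)):
    F (d -> c): α-rule — add T d, F c.
    ○ open, literals {c=false, d=true}.
  branch 2 (add T ((!d == (!!b && a)) || !(!b == !a))):
    T ((!d == (!!b && a)) || !(!b == !a)): β-rule — branch into T (!d == (!!b && a))  //  T !(!b == !a).
      branch 2.1 (add T (!d == (!!b && a))):
        T (!d == (!!b && a)): β-rule — branch into T !d, T (!!b && a)  //  F !d, F (!!b && a).
          branch 2.1.1 (add T !d, T (!!b && a)):
            T (!!b && a): α-rule — add T !!b, T a.
            T !!b: drop double negation, giving T b.
            ○ open, literals {a=true, b=true, d=false}.
          branch 2.1.2 (add F !d, F (!!b && a)):
            F (!!b && a): β-rule — branch into F !!b  //  F a.
              branch 2.1.2.1 (add F !!b):
                F !!b: drop double negation, giving F b.
                ○ open, literals {b=false, d=true}.
              branch 2.1.2.2 (add F a):
                ○ open, literals {a=false, d=true}.
      branch 2.2 (add T !(!b == !a)):
        T !(!b == !a): β-rule — branch into T !b, F !a  //  F !b, T !a.
          branch 2.2.1 (add T !b, F !a):
            ○ open, literals {a=true, b=false}.
          branch 2.2.2 (add F !b, T !a):
            ○ open, literals {a=false, b=true}.
0 branches closed, 6 open.
Each open branch fixes some atoms; the unmentioned ones are free. Counting distinct full assignments: branch {c=false, d=true} (a, b) contributes 4 new; branch {a=true, b=true, d=false} (c) contributes 2 new; branch {b=false, d=true} (a, c) contributes 2 new; branch {a=false, d=true} (b, c) contributes 1 new; branch {a=true, b=false} (c, d) contributes 2 new; branch {a=false, b=true} (c, d) contributes 2 new. Total: 13.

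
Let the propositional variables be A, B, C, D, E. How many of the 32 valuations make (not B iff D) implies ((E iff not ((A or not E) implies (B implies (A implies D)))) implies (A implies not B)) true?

Initial set: {((not B iff D) implies ((E iff not ((A or not E) implies (B implies (A implies D)))) implies (A implies not B)))}.
((not B iff D) implies ((E iff not ((A or not E) implies (B implies (A implies D)))) implies (A implies not B))): β-rule — branch into not (not B iff D)  //  ((E iff not ((A or not E) implies (B implies (A implies D)))) implies (A implies not B)).
  branch 1 (add not (not B iff D)):
    not (not B iff D): β-rule — branch into not B, not D  //  not not B, D.
      branch 1.1 (add not B, not D):
        ○ open, literals {B=F, D=F}.
      branch 1.2 (add not not B, D):
        ○ open, literals {B=T, D=T}.
  branch 2 (add ((E iff not ((A or not E) implies (B implies (A implies D)))) implies (A implies not B))):
    ((E iff not ((A or not E) implies (B implies (A implies D)))) implies (A implies not B)): β-rule — branch into not (E iff not ((A or not E) implies (B implies (A implies D))))  //  (A implies not B).
      branch 2.1 (add not (E iff not ((A or not E) implies (B implies (A implies D))))):
        not (E iff not ((A or not E) implies (B implies (A implies D)))): β-rule — branch into E, not not ((A or not E) implies (B implies (A implies D)))  //  not E, not ((A or not E) implies (B implies (A implies D))).
          branch 2.1.1 (add E, not not ((A or not E) implies (B implies (A implies D)))):
            not not ((A or not E) implies (B implies (A implies D))): β-rule — branch into not (A or not E)  //  (B implies (A implies D)).
              branch 2.1.1.1 (add not (A or not E)):
                not (A or not E): α-rule — add not A, not not E.
                ○ open, literals {A=F, E=T}.
              branch 2.1.1.2 (add (B implies (A implies D))):
                (B implies (A implies D)): β-rule — branch into not B  //  (A implies D).
                  branch 2.1.1.2.1 (add not B):
                    ○ open, literals {B=F, E=T}.
                  branch 2.1.1.2.2 (add (A implies D)):
                    (A implies D): β-rule — branch into not A  //  D.
                      branch 2.1.1.2.2.1 (add not A):
                        ○ open, literals {A=F, E=T}.
                      branch 2.1.1.2.2.2 (add D):
                        ○ open, literals {D=T, E=T}.
          branch 2.1.2 (add not E, not ((A or not E) implies (B implies (A implies D)))):
            not ((A or not E) implies (B implies (A implies D))): α-rule — add (A or not E), not (B implies (A implies D)).
            not (B implies (A implies D)): α-rule — add B, not (A implies D).
            not (A implies D): α-rule — add A, not D.
            (A or not E): β-rule — branch into A  //  not E.
              branch 2.1.2.1 (add A):
                ○ open, literals {A=T, B=T, D=F, E=F}.
              branch 2.1.2.2 (add not E):
                ○ open, literals {A=T, B=T, D=F, E=F}.
      branch 2.2 (add (A implies not B)):
        (A implies not B): β-rule — branch into not A  //  not B.
          branch 2.2.1 (add not A):
            ○ open, literals {A=F}.
          branch 2.2.2 (add not B):
            ○ open, literals {B=F}.
0 branches closed, 10 open.
Each open branch fixes some atoms; the unmentioned ones are free. Counting distinct full assignments: branch {B=F, D=F} (A, C, E) contributes 8 new; branch {B=T, D=T} (A, C, E) contributes 8 new; branch {A=F, E=T} (B, C, D) contributes 4 new; branch {B=F, E=T} (A, C, D) contributes 2 new; branch {A=F, E=T} (B, C, D) contributes 0 new; branch {D=T, E=T} (A, B, C) contributes 0 new; branch {A=T, B=T, D=F, E=F} (C) contributes 2 new; branch {A=T, B=T, D=F, E=F} (C) contributes 0 new; branch {A=F} (B, C, D, E) contributes 4 new; branch {B=F} (A, C, D, E) contributes 2 new. Total: 30.

30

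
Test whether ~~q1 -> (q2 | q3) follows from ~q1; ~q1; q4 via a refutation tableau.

Yes

Initial set: {~q1; ~q1; q4; ~(~~q1 -> (q2 | q3))}.
~(~~q1 -> (q2 | q3)): α-rule — add ~~q1, ~(q2 | q3).
~~q1: drop double negation, giving q1.
× closes — contains both q1 and ~q1.
All 1 branch closes.
Every branch closed, so the premises entail the conclusion.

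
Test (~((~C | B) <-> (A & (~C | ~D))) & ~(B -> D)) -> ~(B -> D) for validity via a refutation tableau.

Valid

Assume the negation and expand:
Initial set: {~((~((~C | B) <-> (A & (~C | ~D))) & ~(B -> D)) -> ~(B -> D))}.
~((~((~C | B) <-> (A & (~C | ~D))) & ~(B -> D)) -> ~(B -> D)): α-rule — add (~((~C | B) <-> (A & (~C | ~D))) & ~(B -> D)), ~~(B -> D).
(~((~C | B) <-> (A & (~C | ~D))) & ~(B -> D)): α-rule — add ~((~C | B) <-> (A & (~C | ~D))), ~(B -> D).
~(B -> D): α-rule — add B, ~D.
~~(B -> D): β-rule — branch into ~B  //  D.
  branch 1 (add ~B):
    × closes — contains both B and ~B.
  branch 2 (add D):
    × closes — contains both D and ~D.
All 2 branches close.
Every branch closed, so the negation is unsatisfiable and the formula is valid.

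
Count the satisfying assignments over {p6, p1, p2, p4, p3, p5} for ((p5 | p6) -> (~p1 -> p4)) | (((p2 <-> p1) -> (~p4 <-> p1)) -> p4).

Initial set: {(((p5 | p6) -> (~p1 -> p4)) | (((p2 <-> p1) -> (~p4 <-> p1)) -> p4))}.
(((p5 | p6) -> (~p1 -> p4)) | (((p2 <-> p1) -> (~p4 <-> p1)) -> p4)): β-rule — branch into ((p5 | p6) -> (~p1 -> p4))  //  (((p2 <-> p1) -> (~p4 <-> p1)) -> p4).
  branch 1 (add ((p5 | p6) -> (~p1 -> p4))):
    ((p5 | p6) -> (~p1 -> p4)): β-rule — branch into ~(p5 | p6)  //  (~p1 -> p4).
      branch 1.1 (add ~(p5 | p6)):
        ~(p5 | p6): α-rule — add ~p5, ~p6.
        ○ open, literals {p5=0, p6=0}.
      branch 1.2 (add (~p1 -> p4)):
        (~p1 -> p4): β-rule — branch into ~~p1  //  p4.
          branch 1.2.1 (add ~~p1):
            ○ open, literals {p1=1}.
          branch 1.2.2 (add p4):
            ○ open, literals {p4=1}.
  branch 2 (add (((p2 <-> p1) -> (~p4 <-> p1)) -> p4)):
    (((p2 <-> p1) -> (~p4 <-> p1)) -> p4): β-rule — branch into ~((p2 <-> p1) -> (~p4 <-> p1))  //  p4.
      branch 2.1 (add ~((p2 <-> p1) -> (~p4 <-> p1))):
        ~((p2 <-> p1) -> (~p4 <-> p1)): α-rule — add (p2 <-> p1), ~(~p4 <-> p1).
        (p2 <-> p1): β-rule — branch into p2, p1  //  ~p2, ~p1.
          branch 2.1.1 (add p2, p1):
            ~(~p4 <-> p1): β-rule — branch into ~p4, ~p1  //  ~~p4, p1.
              branch 2.1.1.1 (add ~p4, ~p1):
                × closes — contains both p1 and ~p1.
              branch 2.1.1.2 (add ~~p4, p1):
                ○ open, literals {p1=1, p2=1, p4=1}.
          branch 2.1.2 (add ~p2, ~p1):
            ~(~p4 <-> p1): β-rule — branch into ~p4, ~p1  //  ~~p4, p1.
              branch 2.1.2.1 (add ~p4, ~p1):
                ○ open, literals {p1=0, p2=0, p4=0}.
              branch 2.1.2.2 (add ~~p4, p1):
                × closes — contains both p1 and ~p1.
      branch 2.2 (add p4):
        ○ open, literals {p4=1}.
2 branches closed, 6 open.
Each open branch fixes some atoms; the unmentioned ones are free. Counting distinct full assignments: branch {p5=0, p6=0} (p1, p2, p4, p3) contributes 16 new; branch {p1=1} (p6, p2, p4, p3, p5) contributes 24 new; branch {p4=1} (p6, p1, p2, p3, p5) contributes 12 new; branch {p1=1, p2=1, p4=1} (p6, p3, p5) contributes 0 new; branch {p1=0, p2=0, p4=0} (p6, p3, p5) contributes 6 new; branch {p4=1} (p6, p1, p2, p3, p5) contributes 0 new. Total: 58.

58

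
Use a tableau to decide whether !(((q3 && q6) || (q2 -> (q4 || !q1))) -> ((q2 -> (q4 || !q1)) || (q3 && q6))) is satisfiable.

Unsatisfiable

Initial set: {!(((q3 && q6) || (q2 -> (q4 || !q1))) -> ((q2 -> (q4 || !q1)) || (q3 && q6)))}.
!(((q3 && q6) || (q2 -> (q4 || !q1))) -> ((q2 -> (q4 || !q1)) || (q3 && q6))): α-rule — add ((q3 && q6) || (q2 -> (q4 || !q1))), !((q2 -> (q4 || !q1)) || (q3 && q6)).
!((q2 -> (q4 || !q1)) || (q3 && q6)): α-rule — add !(q2 -> (q4 || !q1)), !(q3 && q6).
!(q2 -> (q4 || !q1)): α-rule — add q2, !(q4 || !q1).
!(q4 || !q1): α-rule — add !q4, !!q1.
((q3 && q6) || (q2 -> (q4 || !q1))): β-rule — branch into (q3 && q6)  //  (q2 -> (q4 || !q1)).
  branch 1 (add (q3 && q6)):
    (q3 && q6): α-rule — add q3, q6.
    !(q3 && q6): β-rule — branch into !q3  //  !q6.
      branch 1.1 (add !q3):
        × closes — contains both q3 and !q3.
      branch 1.2 (add !q6):
        × closes — contains both q6 and !q6.
  branch 2 (add (q2 -> (q4 || !q1))):
    !(q3 && q6): β-rule — branch into !q3  //  !q6.
      branch 2.1 (add !q3):
        (q2 -> (q4 || !q1)): β-rule — branch into !q2  //  (q4 || !q1).
          branch 2.1.1 (add !q2):
            × closes — contains both q2 and !q2.
          branch 2.1.2 (add (q4 || !q1)):
            (q4 || !q1): β-rule — branch into q4  //  !q1.
              branch 2.1.2.1 (add q4):
                × closes — contains both q4 and !q4.
              branch 2.1.2.2 (add !q1):
                × closes — contains both q1 and !q1.
      branch 2.2 (add !q6):
        (q2 -> (q4 || !q1)): β-rule — branch into !q2  //  (q4 || !q1).
          branch 2.2.1 (add !q2):
            × closes — contains both q2 and !q2.
          branch 2.2.2 (add (q4 || !q1)):
            (q4 || !q1): β-rule — branch into q4  //  !q1.
              branch 2.2.2.1 (add q4):
                × closes — contains both q4 and !q4.
              branch 2.2.2.2 (add !q1):
                × closes — contains both q1 and !q1.
All 8 branches close.
Every branch closed; the formula is unsatisfiable.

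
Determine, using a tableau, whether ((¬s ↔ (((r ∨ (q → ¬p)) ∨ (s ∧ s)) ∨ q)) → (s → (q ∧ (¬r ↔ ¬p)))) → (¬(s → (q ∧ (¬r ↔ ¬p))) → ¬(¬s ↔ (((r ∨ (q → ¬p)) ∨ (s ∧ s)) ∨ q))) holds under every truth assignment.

Assume the negation and expand:
Initial set: {F (((¬s ↔ (((r ∨ (q → ¬p)) ∨ (s ∧ s)) ∨ q)) → (s → (q ∧ (¬r ↔ ¬p)))) → (¬(s → (q ∧ (¬r ↔ ¬p))) → ¬(¬s ↔ (((r ∨ (q → ¬p)) ∨ (s ∧ s)) ∨ q))))}.
F (((¬s ↔ (((r ∨ (q → ¬p)) ∨ (s ∧ s)) ∨ q)) → (s → (q ∧ (¬r ↔ ¬p)))) → (¬(s → (q ∧ (¬r ↔ ¬p))) → ¬(¬s ↔ (((r ∨ (q → ¬p)) ∨ (s ∧ s)) ∨ q)))): α-rule — add T ((¬s ↔ (((r ∨ (q → ¬p)) ∨ (s ∧ s)) ∨ q)) → (s → (q ∧ (¬r ↔ ¬p)))), F (¬(s → (q ∧ (¬r ↔ ¬p))) → ¬(¬s ↔ (((r ∨ (q → ¬p)) ∨ (s ∧ s)) ∨ q))).
F (¬(s → (q ∧ (¬r ↔ ¬p))) → ¬(¬s ↔ (((r ∨ (q → ¬p)) ∨ (s ∧ s)) ∨ q))): α-rule — add T ¬(s → (q ∧ (¬r ↔ ¬p))), F ¬(¬s ↔ (((r ∨ (q → ¬p)) ∨ (s ∧ s)) ∨ q)).
T ¬(s → (q ∧ (¬r ↔ ¬p))): α-rule — add T s, F (q ∧ (¬r ↔ ¬p)).
T ((¬s ↔ (((r ∨ (q → ¬p)) ∨ (s ∧ s)) ∨ q)) → (s → (q ∧ (¬r ↔ ¬p)))): β-rule — branch into F (¬s ↔ (((r ∨ (q → ¬p)) ∨ (s ∧ s)) ∨ q))  //  T (s → (q ∧ (¬r ↔ ¬p))).
  branch 1 (add F (¬s ↔ (((r ∨ (q → ¬p)) ∨ (s ∧ s)) ∨ q))):
    F ¬(¬s ↔ (((r ∨ (q → ¬p)) ∨ (s ∧ s)) ∨ q)): β-rule — branch into T ¬s, T (((r ∨ (q → ¬p)) ∨ (s ∧ s)) ∨ q)  //  F ¬s, F (((r ∨ (q → ¬p)) ∨ (s ∧ s)) ∨ q).
      branch 1.1 (add T ¬s, T (((r ∨ (q → ¬p)) ∨ (s ∧ s)) ∨ q)):
        × closes — contains both s and ¬s.
      branch 1.2 (add F ¬s, F (((r ∨ (q → ¬p)) ∨ (s ∧ s)) ∨ q)):
        F (((r ∨ (q → ¬p)) ∨ (s ∧ s)) ∨ q): α-rule — add F ((r ∨ (q → ¬p)) ∨ (s ∧ s)), F q.
        F ((r ∨ (q → ¬p)) ∨ (s ∧ s)): α-rule — add F (r ∨ (q → ¬p)), F (s ∧ s).
        F (r ∨ (q → ¬p)): α-rule — add F r, F (q → ¬p).
        F (q → ¬p): α-rule — add T q, F ¬p.
        × closes — contains both q and ¬q.
  branch 2 (add T (s → (q ∧ (¬r ↔ ¬p)))):
    F ¬(¬s ↔ (((r ∨ (q → ¬p)) ∨ (s ∧ s)) ∨ q)): β-rule — branch into T ¬s, T (((r ∨ (q → ¬p)) ∨ (s ∧ s)) ∨ q)  //  F ¬s, F (((r ∨ (q → ¬p)) ∨ (s ∧ s)) ∨ q).
      branch 2.1 (add T ¬s, T (((r ∨ (q → ¬p)) ∨ (s ∧ s)) ∨ q)):
        × closes — contains both s and ¬s.
      branch 2.2 (add F ¬s, F (((r ∨ (q → ¬p)) ∨ (s ∧ s)) ∨ q)):
        F (((r ∨ (q → ¬p)) ∨ (s ∧ s)) ∨ q): α-rule — add F ((r ∨ (q → ¬p)) ∨ (s ∧ s)), F q.
        F ((r ∨ (q → ¬p)) ∨ (s ∧ s)): α-rule — add F (r ∨ (q → ¬p)), F (s ∧ s).
        F (r ∨ (q → ¬p)): α-rule — add F r, F (q → ¬p).
        F (q → ¬p): α-rule — add T q, F ¬p.
        × closes — contains both q and ¬q.
All 4 branches close.
Every branch closed, so the negation is unsatisfiable and the formula is valid.

Valid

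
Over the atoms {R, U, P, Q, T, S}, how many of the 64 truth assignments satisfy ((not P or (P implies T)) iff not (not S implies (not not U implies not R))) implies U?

56

Initial set: {(((not P or (P implies T)) iff not (not S implies (not not U implies not R))) implies U)}.
(((not P or (P implies T)) iff not (not S implies (not not U implies not R))) implies U): β-rule — branch into not ((not P or (P implies T)) iff not (not S implies (not not U implies not R)))  //  U.
  branch 1 (add not ((not P or (P implies T)) iff not (not S implies (not not U implies not R)))):
    not ((not P or (P implies T)) iff not (not S implies (not not U implies not R))): β-rule — branch into (not P or (P implies T)), not not (not S implies (not not U implies not R))  //  not (not P or (P implies T)), not (not S implies (not not U implies not R)).
      branch 1.1 (add (not P or (P implies T)), not not (not S implies (not not U implies not R))):
        (not P or (P implies T)): β-rule — branch into not P  //  (P implies T).
          branch 1.1.1 (add not P):
            not not (not S implies (not not U implies not R)): β-rule — branch into not not S  //  (not not U implies not R).
              branch 1.1.1.1 (add not not S):
                ○ open, literals {P=F, S=T}.
              branch 1.1.1.2 (add (not not U implies not R)):
                (not not U implies not R): β-rule — branch into not not not U  //  not R.
                  branch 1.1.1.2.1 (add not not not U):
                    not not not U: drop double negation, giving not U.
                    ○ open, literals {P=F, U=F}.
                  branch 1.1.1.2.2 (add not R):
                    ○ open, literals {P=F, R=F}.
          branch 1.1.2 (add (P implies T)):
            not not (not S implies (not not U implies not R)): β-rule — branch into not not S  //  (not not U implies not R).
              branch 1.1.2.1 (add not not S):
                (P implies T): β-rule — branch into not P  //  T.
                  branch 1.1.2.1.1 (add not P):
                    ○ open, literals {P=F, S=T}.
                  branch 1.1.2.1.2 (add T):
                    ○ open, literals {S=T, T=T}.
              branch 1.1.2.2 (add (not not U implies not R)):
                (P implies T): β-rule — branch into not P  //  T.
                  branch 1.1.2.2.1 (add not P):
                    (not not U implies not R): β-rule — branch into not not not U  //  not R.
                      branch 1.1.2.2.1.1 (add not not not U):
                        not not not U: drop double negation, giving not U.
                        ○ open, literals {P=F, U=F}.
                      branch 1.1.2.2.1.2 (add not R):
                        ○ open, literals {P=F, R=F}.
                  branch 1.1.2.2.2 (add T):
                    (not not U implies not R): β-rule — branch into not not not U  //  not R.
                      branch 1.1.2.2.2.1 (add not not not U):
                        not not not U: drop double negation, giving not U.
                        ○ open, literals {T=T, U=F}.
                      branch 1.1.2.2.2.2 (add not R):
                        ○ open, literals {R=F, T=T}.
      branch 1.2 (add not (not P or (P implies T)), not (not S implies (not not U implies not R))):
        not (not P or (P implies T)): α-rule — add not not P, not (P implies T).
        not (not S implies (not not U implies not R)): α-rule — add not S, not (not not U implies not R).
        not (P implies T): α-rule — add P, not T.
        not (not not U implies not R): α-rule — add not not U, not not R.
        not not U: drop double negation, giving U.
        ○ open, literals {P=T, R=T, S=F, T=F, U=T}.
  branch 2 (add U):
    ○ open, literals {U=T}.
0 branches closed, 11 open.
Each open branch fixes some atoms; the unmentioned ones are free. Counting distinct full assignments: branch {P=F, S=T} (R, U, Q, T) contributes 16 new; branch {P=F, U=F} (R, Q, T, S) contributes 8 new; branch {P=F, R=F} (U, Q, T, S) contributes 4 new; branch {P=F, S=T} (R, U, Q, T) contributes 0 new; branch {S=T, T=T} (R, U, P, Q) contributes 8 new; branch {P=F, U=F} (R, Q, T, S) contributes 0 new; branch {P=F, R=F} (U, Q, T, S) contributes 0 new; branch {T=T, U=F} (R, P, Q, S) contributes 4 new; branch {R=F, T=T} (U, P, Q, S) contributes 2 new; branch {P=T, R=T, S=F, T=F, U=T} (Q) contributes 2 new; branch {U=T} (R, P, Q, T, S) contributes 12 new. Total: 56.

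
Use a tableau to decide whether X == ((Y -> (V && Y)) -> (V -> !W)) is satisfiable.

Satisfiable

Initial set: {(X == ((Y -> (V && Y)) -> (V -> !W)))}.
(X == ((Y -> (V && Y)) -> (V -> !W))): β-rule — branch into X, ((Y -> (V && Y)) -> (V -> !W))  //  !X, !((Y -> (V && Y)) -> (V -> !W)).
  branch 1 (add X, ((Y -> (V && Y)) -> (V -> !W))):
    ((Y -> (V && Y)) -> (V -> !W)): β-rule — branch into !(Y -> (V && Y))  //  (V -> !W).
      branch 1.1 (add !(Y -> (V && Y))):
        !(Y -> (V && Y)): α-rule — add Y, !(V && Y).
        !(V && Y): β-rule — branch into !V  //  !Y.
          branch 1.1.1 (add !V):
            ○ open, literals {V=false, X=true, Y=true}.
          branch 1.1.2 (add !Y):
            × closes — contains both Y and !Y.
      branch 1.2 (add (V -> !W)):
        (V -> !W): β-rule — branch into !V  //  !W.
          branch 1.2.1 (add !V):
            ○ open, literals {V=false, X=true}.
          branch 1.2.2 (add !W):
            ○ open, literals {W=false, X=true}.
  branch 2 (add !X, !((Y -> (V && Y)) -> (V -> !W))):
    !((Y -> (V && Y)) -> (V -> !W)): α-rule — add (Y -> (V && Y)), !(V -> !W).
    !(V -> !W): α-rule — add V, !!W.
    (Y -> (V && Y)): β-rule — branch into !Y  //  (V && Y).
      branch 2.1 (add !Y):
        ○ open, literals {V=true, W=true, X=false, Y=false}.
      branch 2.2 (add (V && Y)):
        (V && Y): α-rule — add V, Y.
        ○ open, literals {V=true, W=true, X=false, Y=true}.
1 branch closed, 5 open.
An open branch gives a satisfying assignment: V=false, X=true, Y=true.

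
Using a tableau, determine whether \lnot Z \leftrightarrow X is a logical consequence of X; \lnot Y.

No

Initial set: {X; \lnot Y; \lnot (\lnot Z \leftrightarrow X)}.
\lnot (\lnot Z \leftrightarrow X): β-rule — branch into \lnot Z, \lnot X  //  \lnot \lnot Z, X.
  branch 1 (add \lnot Z, \lnot X):
    × closes — contains both X and \lnot X.
  branch 2 (add \lnot \lnot Z, X):
    ○ open, literals {X=true, Y=false, Z=true}.
1 branch closed, 1 open.
An open branch gives a countermodel: X=true, Y=false, Z=true (unmentioned atoms arbitrary); the premises hold there but the conclusion fails.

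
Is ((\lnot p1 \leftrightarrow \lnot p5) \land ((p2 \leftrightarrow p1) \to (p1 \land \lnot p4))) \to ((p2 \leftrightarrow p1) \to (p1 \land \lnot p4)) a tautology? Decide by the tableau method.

Valid

Assume the negation and expand:
Initial set: {\lnot (((\lnot p1 \leftrightarrow \lnot p5) \land ((p2 \leftrightarrow p1) \to (p1 \land \lnot p4))) \to ((p2 \leftrightarrow p1) \to (p1 \land \lnot p4)))}.
\lnot (((\lnot p1 \leftrightarrow \lnot p5) \land ((p2 \leftrightarrow p1) \to (p1 \land \lnot p4))) \to ((p2 \leftrightarrow p1) \to (p1 \land \lnot p4))): α-rule — add ((\lnot p1 \leftrightarrow \lnot p5) \land ((p2 \leftrightarrow p1) \to (p1 \land \lnot p4))), \lnot ((p2 \leftrightarrow p1) \to (p1 \land \lnot p4)).
((\lnot p1 \leftrightarrow \lnot p5) \land ((p2 \leftrightarrow p1) \to (p1 \land \lnot p4))): α-rule — add (\lnot p1 \leftrightarrow \lnot p5), ((p2 \leftrightarrow p1) \to (p1 \land \lnot p4)).
\lnot ((p2 \leftrightarrow p1) \to (p1 \land \lnot p4)): α-rule — add (p2 \leftrightarrow p1), \lnot (p1 \land \lnot p4).
(\lnot p1 \leftrightarrow \lnot p5): β-rule — branch into \lnot p1, \lnot p5  //  \lnot \lnot p1, \lnot \lnot p5.
  branch 1 (add \lnot p1, \lnot p5):
    ((p2 \leftrightarrow p1) \to (p1 \land \lnot p4)): β-rule — branch into \lnot (p2 \leftrightarrow p1)  //  (p1 \land \lnot p4).
      branch 1.1 (add \lnot (p2 \leftrightarrow p1)):
        (p2 \leftrightarrow p1): β-rule — branch into p2, p1  //  \lnot p2, \lnot p1.
          branch 1.1.1 (add p2, p1):
            × closes — contains both p1 and \lnot p1.
          branch 1.1.2 (add \lnot p2, \lnot p1):
            \lnot (p1 \land \lnot p4): β-rule — branch into \lnot p1  //  \lnot \lnot p4.
              branch 1.1.2.1 (add \lnot p1):
                \lnot (p2 \leftrightarrow p1): β-rule — branch into p2, \lnot p1  //  \lnot p2, p1.
                  branch 1.1.2.1.1 (add p2, \lnot p1):
                    × closes — contains both p2 and \lnot p2.
                  branch 1.1.2.1.2 (add \lnot p2, p1):
                    × closes — contains both p1 and \lnot p1.
              branch 1.1.2.2 (add \lnot \lnot p4):
                \lnot (p2 \leftrightarrow p1): β-rule — branch into p2, \lnot p1  //  \lnot p2, p1.
                  branch 1.1.2.2.1 (add p2, \lnot p1):
                    × closes — contains both p2 and \lnot p2.
                  branch 1.1.2.2.2 (add \lnot p2, p1):
                    × closes — contains both p1 and \lnot p1.
      branch 1.2 (add (p1 \land \lnot p4)):
        (p1 \land \lnot p4): α-rule — add p1, \lnot p4.
        × closes — contains both p1 and \lnot p1.
  branch 2 (add \lnot \lnot p1, \lnot \lnot p5):
    ((p2 \leftrightarrow p1) \to (p1 \land \lnot p4)): β-rule — branch into \lnot (p2 \leftrightarrow p1)  //  (p1 \land \lnot p4).
      branch 2.1 (add \lnot (p2 \leftrightarrow p1)):
        (p2 \leftrightarrow p1): β-rule — branch into p2, p1  //  \lnot p2, \lnot p1.
          branch 2.1.1 (add p2, p1):
            \lnot (p1 \land \lnot p4): β-rule — branch into \lnot p1  //  \lnot \lnot p4.
              branch 2.1.1.1 (add \lnot p1):
                × closes — contains both p1 and \lnot p1.
              branch 2.1.1.2 (add \lnot \lnot p4):
                \lnot (p2 \leftrightarrow p1): β-rule — branch into p2, \lnot p1  //  \lnot p2, p1.
                  branch 2.1.1.2.1 (add p2, \lnot p1):
                    × closes — contains both p1 and \lnot p1.
                  branch 2.1.1.2.2 (add \lnot p2, p1):
                    × closes — contains both p2 and \lnot p2.
          branch 2.1.2 (add \lnot p2, \lnot p1):
            × closes — contains both p1 and \lnot p1.
      branch 2.2 (add (p1 \land \lnot p4)):
        (p1 \land \lnot p4): α-rule — add p1, \lnot p4.
        (p2 \leftrightarrow p1): β-rule — branch into p2, p1  //  \lnot p2, \lnot p1.
          branch 2.2.1 (add p2, p1):
            \lnot (p1 \land \lnot p4): β-rule — branch into \lnot p1  //  \lnot \lnot p4.
              branch 2.2.1.1 (add \lnot p1):
                × closes — contains both p1 and \lnot p1.
              branch 2.2.1.2 (add \lnot \lnot p4):
                × closes — contains both p4 and \lnot p4.
          branch 2.2.2 (add \lnot p2, \lnot p1):
            × closes — contains both p1 and \lnot p1.
All 13 branches close.
Every branch closed, so the negation is unsatisfiable and the formula is valid.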